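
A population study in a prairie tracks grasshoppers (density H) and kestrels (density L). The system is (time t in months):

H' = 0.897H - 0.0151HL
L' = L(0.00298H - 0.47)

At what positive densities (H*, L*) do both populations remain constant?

H* ≈ 158, L* ≈ 59.4

Set dL/dt = 0 with L > 0: 0.00298H - 0.47 = 0, so H* = 0.47/0.00298 = 158.
Set dH/dt = 0 with H > 0: 0.897 - 0.0151L = 0, so L* = 0.897/0.0151 = 59.4.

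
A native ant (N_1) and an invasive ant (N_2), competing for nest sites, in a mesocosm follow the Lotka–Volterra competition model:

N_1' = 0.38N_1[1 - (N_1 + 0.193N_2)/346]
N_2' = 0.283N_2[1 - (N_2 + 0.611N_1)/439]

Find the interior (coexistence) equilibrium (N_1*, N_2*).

N_1* ≈ 296, N_2* ≈ 258

Setting both brackets to zero gives the nullclines N_1 + 0.193N_2 = 346 and 0.611N_1 + N_2 = 439.
Substituting N_2 = 439 - 0.611N_1 into the first: N_1(1 - 0.193·0.611) = 346 - 0.193·439.
So N_1* = 261/0.882 = 296, and then N_2* = 439 - 0.611·296 = 258.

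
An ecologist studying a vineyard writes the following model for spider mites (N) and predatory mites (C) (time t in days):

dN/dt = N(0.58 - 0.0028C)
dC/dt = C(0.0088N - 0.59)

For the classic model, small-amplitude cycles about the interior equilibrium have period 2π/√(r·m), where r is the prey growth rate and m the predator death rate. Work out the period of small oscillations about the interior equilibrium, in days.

Here r = 0.58 and m = 0.59, so r·m = 0.342.
ω = √0.342 = 0.585 per day, hence T = 2π/ω ≈ 10.7 days.

T ≈ 10.7 days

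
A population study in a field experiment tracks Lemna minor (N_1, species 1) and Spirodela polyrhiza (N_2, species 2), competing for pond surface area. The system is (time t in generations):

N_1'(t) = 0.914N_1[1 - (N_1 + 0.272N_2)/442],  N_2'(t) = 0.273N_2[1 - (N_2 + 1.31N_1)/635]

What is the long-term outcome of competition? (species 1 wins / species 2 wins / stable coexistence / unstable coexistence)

Compare the nullcline intercepts: K1/α12 = 442/0.272 = 1620 > K2 = 635; K2/α21 = 635/1.31 = 485 > K1 = 442.
Since both inequalities hold, each species can invade when rare, so the interior equilibrium is stable.

stable coexistence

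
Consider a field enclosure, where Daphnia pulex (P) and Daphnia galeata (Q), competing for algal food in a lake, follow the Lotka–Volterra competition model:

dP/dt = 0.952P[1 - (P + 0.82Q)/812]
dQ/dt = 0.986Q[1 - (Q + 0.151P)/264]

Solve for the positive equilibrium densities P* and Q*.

P* ≈ 680, Q* ≈ 161

Setting both brackets to zero gives the nullclines P + 0.82Q = 812 and 0.151P + Q = 264.
Substituting Q = 264 - 0.151P into the first: P(1 - 0.82·0.151) = 812 - 0.82·264.
So P* = 596/0.876 = 680, and then Q* = 264 - 0.151·680 = 161.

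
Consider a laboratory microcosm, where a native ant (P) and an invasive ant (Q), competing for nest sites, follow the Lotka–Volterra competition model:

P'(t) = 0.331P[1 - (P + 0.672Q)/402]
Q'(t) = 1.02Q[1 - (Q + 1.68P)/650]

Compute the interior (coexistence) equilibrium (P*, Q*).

P* ≈ 270, Q* ≈ 197

Setting both brackets to zero gives the nullclines P + 0.672Q = 402 and 1.68P + Q = 650.
Substituting Q = 650 - 1.68P into the first: P(1 - 0.672·1.68) = 402 - 0.672·650.
So P* = -34.8/-0.129 = 270, and then Q* = 650 - 1.68·270 = 197.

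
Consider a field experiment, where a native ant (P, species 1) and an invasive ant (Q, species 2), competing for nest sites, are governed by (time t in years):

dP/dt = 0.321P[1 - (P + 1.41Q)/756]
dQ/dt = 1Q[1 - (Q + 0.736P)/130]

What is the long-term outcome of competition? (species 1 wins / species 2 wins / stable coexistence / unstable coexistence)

species 1 excludes species 2

Compare the nullcline intercepts: K1/α12 = 756/1.41 = 536 > K2 = 130; K2/α21 = 130/0.736 = 177 < K1 = 756.
Since the inequalities point opposite ways, species 1 can invade but species 2 cannot.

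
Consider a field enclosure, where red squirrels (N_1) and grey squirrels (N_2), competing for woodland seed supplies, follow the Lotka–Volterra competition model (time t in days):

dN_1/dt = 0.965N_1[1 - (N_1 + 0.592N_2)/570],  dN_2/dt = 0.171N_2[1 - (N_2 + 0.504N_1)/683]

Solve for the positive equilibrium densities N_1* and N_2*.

Setting both brackets to zero gives the nullclines N_1 + 0.592N_2 = 570 and 0.504N_1 + N_2 = 683.
Substituting N_2 = 683 - 0.504N_1 into the first: N_1(1 - 0.592·0.504) = 570 - 0.592·683.
So N_1* = 166/0.702 = 236, and then N_2* = 683 - 0.504·236 = 564.

N_1* ≈ 236, N_2* ≈ 564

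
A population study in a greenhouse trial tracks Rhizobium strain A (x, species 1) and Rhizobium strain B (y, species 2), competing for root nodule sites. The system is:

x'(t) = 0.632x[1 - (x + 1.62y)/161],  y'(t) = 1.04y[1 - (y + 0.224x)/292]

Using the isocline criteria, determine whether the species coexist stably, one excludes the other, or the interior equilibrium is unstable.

species 2 excludes species 1

Compare the nullcline intercepts: K1/α12 = 161/1.62 = 99.4 < K2 = 292; K2/α21 = 292/0.224 = 1300 > K1 = 161.
Since the inequalities point opposite ways, species 2 can invade but species 1 cannot.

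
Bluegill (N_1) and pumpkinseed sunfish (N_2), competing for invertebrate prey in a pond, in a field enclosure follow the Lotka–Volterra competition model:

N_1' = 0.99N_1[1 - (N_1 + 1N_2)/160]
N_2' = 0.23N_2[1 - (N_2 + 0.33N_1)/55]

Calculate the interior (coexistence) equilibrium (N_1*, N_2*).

Setting both brackets to zero gives the nullclines N_1 + 1N_2 = 160 and 0.33N_1 + N_2 = 55.
Substituting N_2 = 55 - 0.33N_1 into the first: N_1(1 - 1·0.33) = 160 - 1·55.
So N_1* = 105/0.67 = 157, and then N_2* = 55 - 0.33·157 = 3.28.

N_1* ≈ 157, N_2* ≈ 3.28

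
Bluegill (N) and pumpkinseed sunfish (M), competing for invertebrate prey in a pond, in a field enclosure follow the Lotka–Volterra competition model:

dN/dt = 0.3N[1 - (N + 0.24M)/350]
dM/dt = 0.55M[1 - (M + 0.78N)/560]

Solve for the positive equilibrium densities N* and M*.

Setting both brackets to zero gives the nullclines N + 0.24M = 350 and 0.78N + M = 560.
Substituting M = 560 - 0.78N into the first: N(1 - 0.24·0.78) = 350 - 0.24·560.
So N* = 216/0.813 = 265, and then M* = 560 - 0.78·265 = 353.

N* ≈ 265, M* ≈ 353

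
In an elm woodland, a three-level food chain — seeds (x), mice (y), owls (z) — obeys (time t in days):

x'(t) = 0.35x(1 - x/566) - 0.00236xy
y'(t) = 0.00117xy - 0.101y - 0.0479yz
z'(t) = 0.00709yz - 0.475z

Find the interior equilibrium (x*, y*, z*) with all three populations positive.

x* ≈ 310, y* ≈ 67, z* ≈ 5.47

From dz/dt = 0: 0.00709y* = 0.475, so y* = 67.
From dx/dt = 0: 0.35(1 - x*/566) = 0.00236·67, giving x* = 566·(1 - 0.452) = 310.
From dy/dt = 0: 0.00117·310 - 0.101 = 0.0479z*, so z* = 0.262/0.0479 = 5.47.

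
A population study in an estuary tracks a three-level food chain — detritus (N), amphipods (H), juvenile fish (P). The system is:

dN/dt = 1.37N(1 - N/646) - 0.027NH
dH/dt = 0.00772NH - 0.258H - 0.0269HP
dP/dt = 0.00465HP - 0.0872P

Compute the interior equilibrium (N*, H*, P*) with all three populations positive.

N* ≈ 407, H* ≈ 18.8, P* ≈ 107

From dP/dt = 0: 0.00465H* = 0.0872, so H* = 18.8.
From dN/dt = 0: 1.37(1 - N*/646) = 0.027·18.8, giving N* = 646·(1 - 0.37) = 407.
From dH/dt = 0: 0.00772·407 - 0.258 = 0.0269P*, so P* = 2.89/0.0269 = 107.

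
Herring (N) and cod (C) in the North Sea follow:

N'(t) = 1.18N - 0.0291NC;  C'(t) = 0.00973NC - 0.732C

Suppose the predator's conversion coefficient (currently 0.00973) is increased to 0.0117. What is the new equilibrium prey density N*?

At the interior fixed point, setting dC/dt = 0 with C > 0 fixes N* = (predator death rate)/(NC coefficient) — independent of the other coefficients.
With the change, N* = 0.732/0.0117 = 62.6; it falls from 75.2.

N* ≈ 62.6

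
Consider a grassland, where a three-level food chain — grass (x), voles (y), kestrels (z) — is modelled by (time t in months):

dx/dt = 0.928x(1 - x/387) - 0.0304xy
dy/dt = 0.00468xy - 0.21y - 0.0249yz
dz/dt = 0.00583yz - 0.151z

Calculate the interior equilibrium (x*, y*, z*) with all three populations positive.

x* ≈ 58.6, y* ≈ 25.9, z* ≈ 2.59

From dz/dt = 0: 0.00583y* = 0.151, so y* = 25.9.
From dx/dt = 0: 0.928(1 - x*/387) = 0.0304·25.9, giving x* = 387·(1 - 0.848) = 58.6.
From dy/dt = 0: 0.00468·58.6 - 0.21 = 0.0249z*, so z* = 0.0645/0.0249 = 2.59.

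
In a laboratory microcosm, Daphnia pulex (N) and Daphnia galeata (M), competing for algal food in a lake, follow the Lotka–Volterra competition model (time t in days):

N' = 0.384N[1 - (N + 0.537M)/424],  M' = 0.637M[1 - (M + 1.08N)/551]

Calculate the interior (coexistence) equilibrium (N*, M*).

N* ≈ 305, M* ≈ 222

Setting both brackets to zero gives the nullclines N + 0.537M = 424 and 1.08N + M = 551.
Substituting M = 551 - 1.08N into the first: N(1 - 0.537·1.08) = 424 - 0.537·551.
So N* = 128/0.42 = 305, and then M* = 551 - 1.08·305 = 222.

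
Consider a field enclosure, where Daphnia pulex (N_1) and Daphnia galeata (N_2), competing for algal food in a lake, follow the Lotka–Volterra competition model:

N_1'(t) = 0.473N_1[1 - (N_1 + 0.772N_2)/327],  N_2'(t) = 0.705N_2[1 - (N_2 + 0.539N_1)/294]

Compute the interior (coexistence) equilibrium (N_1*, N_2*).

N_1* ≈ 171, N_2* ≈ 202

Setting both brackets to zero gives the nullclines N_1 + 0.772N_2 = 327 and 0.539N_1 + N_2 = 294.
Substituting N_2 = 294 - 0.539N_1 into the first: N_1(1 - 0.772·0.539) = 327 - 0.772·294.
So N_1* = 100/0.584 = 171, and then N_2* = 294 - 0.539·171 = 202.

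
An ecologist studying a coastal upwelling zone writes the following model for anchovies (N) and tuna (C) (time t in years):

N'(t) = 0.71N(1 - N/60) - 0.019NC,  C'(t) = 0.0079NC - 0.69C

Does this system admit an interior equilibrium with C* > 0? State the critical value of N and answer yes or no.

Threshold N = 87.3; K < 87.3, so no, the predator goes extinct.

The predator equation gives dC/dt > 0 only when N > 0.69/0.0079 = 87.3.
Without the predator, N → K = 60. Since 60 < 87.3, the predator cannot invade.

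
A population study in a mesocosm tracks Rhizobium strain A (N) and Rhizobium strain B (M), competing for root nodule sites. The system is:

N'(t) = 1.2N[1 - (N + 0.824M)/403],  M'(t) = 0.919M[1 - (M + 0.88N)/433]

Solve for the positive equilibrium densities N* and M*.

N* ≈ 168, M* ≈ 285

Setting both brackets to zero gives the nullclines N + 0.824M = 403 and 0.88N + M = 433.
Substituting M = 433 - 0.88N into the first: N(1 - 0.824·0.88) = 403 - 0.824·433.
So N* = 46.2/0.275 = 168, and then M* = 433 - 0.88·168 = 285.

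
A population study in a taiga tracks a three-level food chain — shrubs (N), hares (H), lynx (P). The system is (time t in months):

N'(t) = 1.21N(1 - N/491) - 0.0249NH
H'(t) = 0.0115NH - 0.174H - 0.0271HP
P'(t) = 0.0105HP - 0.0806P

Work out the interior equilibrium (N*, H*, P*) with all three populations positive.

N* ≈ 413, H* ≈ 7.68, P* ≈ 169

From dP/dt = 0: 0.0105H* = 0.0806, so H* = 7.68.
From dN/dt = 0: 1.21(1 - N*/491) = 0.0249·7.68, giving N* = 491·(1 - 0.158) = 413.
From dH/dt = 0: 0.0115·413 - 0.174 = 0.0271P*, so P* = 4.58/0.0271 = 169.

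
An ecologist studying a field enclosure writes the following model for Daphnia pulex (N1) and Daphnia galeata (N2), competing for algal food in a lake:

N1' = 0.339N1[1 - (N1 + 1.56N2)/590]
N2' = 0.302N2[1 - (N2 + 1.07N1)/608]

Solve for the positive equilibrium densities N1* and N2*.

Setting both brackets to zero gives the nullclines N1 + 1.56N2 = 590 and 1.07N1 + N2 = 608.
Substituting N2 = 608 - 1.07N1 into the first: N1(1 - 1.56·1.07) = 590 - 1.56·608.
So N1* = -358/-0.669 = 536, and then N2* = 608 - 1.07·536 = 34.8.

N1* ≈ 536, N2* ≈ 34.8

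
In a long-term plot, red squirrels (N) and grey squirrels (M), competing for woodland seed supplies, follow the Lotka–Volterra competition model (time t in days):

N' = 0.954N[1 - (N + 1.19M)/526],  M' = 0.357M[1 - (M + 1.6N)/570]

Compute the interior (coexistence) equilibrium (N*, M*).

Setting both brackets to zero gives the nullclines N + 1.19M = 526 and 1.6N + M = 570.
Substituting M = 570 - 1.6N into the first: N(1 - 1.19·1.6) = 526 - 1.19·570.
So N* = -152/-0.904 = 168, and then M* = 570 - 1.6·168 = 300.

N* ≈ 168, M* ≈ 300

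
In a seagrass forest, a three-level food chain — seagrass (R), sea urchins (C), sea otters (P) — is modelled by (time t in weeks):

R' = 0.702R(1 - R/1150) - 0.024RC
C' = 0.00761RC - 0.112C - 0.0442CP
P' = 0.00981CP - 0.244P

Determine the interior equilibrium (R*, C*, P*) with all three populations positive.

R* ≈ 172, C* ≈ 24.9, P* ≈ 27.1

From dP/dt = 0: 0.00981C* = 0.244, so C* = 24.9.
From dR/dt = 0: 0.702(1 - R*/1150) = 0.024·24.9, giving R* = 1150·(1 - 0.85) = 172.
From dC/dt = 0: 0.00761·172 - 0.112 = 0.0442P*, so P* = 1.2/0.0442 = 27.1.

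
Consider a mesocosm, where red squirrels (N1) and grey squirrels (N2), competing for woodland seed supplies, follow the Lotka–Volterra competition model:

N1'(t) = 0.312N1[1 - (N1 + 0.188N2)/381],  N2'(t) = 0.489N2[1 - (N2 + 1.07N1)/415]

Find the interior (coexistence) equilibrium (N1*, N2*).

N1* ≈ 379, N2* ≈ 9.18

Setting both brackets to zero gives the nullclines N1 + 0.188N2 = 381 and 1.07N1 + N2 = 415.
Substituting N2 = 415 - 1.07N1 into the first: N1(1 - 0.188·1.07) = 381 - 0.188·415.
So N1* = 303/0.799 = 379, and then N2* = 415 - 1.07·379 = 9.18.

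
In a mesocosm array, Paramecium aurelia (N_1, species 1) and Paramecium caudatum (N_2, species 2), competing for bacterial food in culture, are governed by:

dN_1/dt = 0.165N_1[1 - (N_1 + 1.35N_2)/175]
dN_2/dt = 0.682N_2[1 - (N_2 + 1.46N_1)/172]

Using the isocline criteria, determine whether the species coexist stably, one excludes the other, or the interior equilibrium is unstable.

unstable coexistence (outcome depends on initial conditions)

Compare the nullcline intercepts: K1/α12 = 175/1.35 = 130 < K2 = 172; K2/α21 = 172/1.46 = 118 < K1 = 175.
Since both are reversed, neither can invade when rare; the interior point is a saddle.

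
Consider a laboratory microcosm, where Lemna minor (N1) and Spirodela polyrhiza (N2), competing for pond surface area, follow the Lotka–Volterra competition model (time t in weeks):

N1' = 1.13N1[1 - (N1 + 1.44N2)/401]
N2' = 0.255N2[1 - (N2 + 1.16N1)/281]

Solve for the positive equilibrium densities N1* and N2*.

Setting both brackets to zero gives the nullclines N1 + 1.44N2 = 401 and 1.16N1 + N2 = 281.
Substituting N2 = 281 - 1.16N1 into the first: N1(1 - 1.44·1.16) = 401 - 1.44·281.
So N1* = -3.64/-0.67 = 5.43, and then N2* = 281 - 1.16·5.43 = 275.

N1* ≈ 5.43, N2* ≈ 275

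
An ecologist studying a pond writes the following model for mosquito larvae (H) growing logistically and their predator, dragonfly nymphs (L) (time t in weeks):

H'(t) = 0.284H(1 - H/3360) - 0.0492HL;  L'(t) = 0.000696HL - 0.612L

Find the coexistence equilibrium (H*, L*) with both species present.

From dL/dt = 0 with L > 0: 0.000696H* = 0.612, so H* = 879.
Substitute into dH/dt = 0: 0.284(1 - 879/3360) = 0.0492L*.
The bracket is 0.738, giving L* = 0.21/0.0492 = 4.26.

H* ≈ 879, L* ≈ 4.26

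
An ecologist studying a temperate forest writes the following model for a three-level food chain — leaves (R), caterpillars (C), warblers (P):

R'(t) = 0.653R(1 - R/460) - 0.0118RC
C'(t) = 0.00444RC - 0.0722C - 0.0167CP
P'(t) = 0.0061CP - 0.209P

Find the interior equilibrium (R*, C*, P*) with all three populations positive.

From dP/dt = 0: 0.0061C* = 0.209, so C* = 34.3.
From dR/dt = 0: 0.653(1 - R*/460) = 0.0118·34.3, giving R* = 460·(1 - 0.619) = 175.
From dC/dt = 0: 0.00444·175 - 0.0722 = 0.0167P*, so P* = 0.706/0.0167 = 42.3.

R* ≈ 175, C* ≈ 34.3, P* ≈ 42.3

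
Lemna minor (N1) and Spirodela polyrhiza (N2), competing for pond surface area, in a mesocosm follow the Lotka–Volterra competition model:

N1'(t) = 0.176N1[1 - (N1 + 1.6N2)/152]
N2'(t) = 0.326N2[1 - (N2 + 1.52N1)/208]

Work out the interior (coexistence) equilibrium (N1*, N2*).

N1* ≈ 126, N2* ≈ 16.1

Setting both brackets to zero gives the nullclines N1 + 1.6N2 = 152 and 1.52N1 + N2 = 208.
Substituting N2 = 208 - 1.52N1 into the first: N1(1 - 1.6·1.52) = 152 - 1.6·208.
So N1* = -181/-1.43 = 126, and then N2* = 208 - 1.52·126 = 16.1.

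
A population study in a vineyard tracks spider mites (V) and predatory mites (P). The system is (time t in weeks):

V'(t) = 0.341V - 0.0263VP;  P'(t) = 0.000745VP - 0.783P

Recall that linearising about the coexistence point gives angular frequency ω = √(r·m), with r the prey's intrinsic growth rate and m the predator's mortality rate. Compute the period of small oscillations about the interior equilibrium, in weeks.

Here r = 0.341 and m = 0.783, so r·m = 0.267.
ω = √0.267 = 0.517 per week, hence T = 2π/ω ≈ 12.2 weeks.

T ≈ 12.2 weeks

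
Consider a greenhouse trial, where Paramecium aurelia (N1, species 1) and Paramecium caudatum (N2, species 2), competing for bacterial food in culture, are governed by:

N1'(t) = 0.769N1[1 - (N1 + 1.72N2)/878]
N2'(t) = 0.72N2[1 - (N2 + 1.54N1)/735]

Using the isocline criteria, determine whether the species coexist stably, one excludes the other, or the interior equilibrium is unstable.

unstable coexistence (outcome depends on initial conditions)

Compare the nullcline intercepts: K1/α12 = 878/1.72 = 510 < K2 = 735; K2/α21 = 735/1.54 = 477 < K1 = 878.
Since both are reversed, neither can invade when rare; the interior point is a saddle.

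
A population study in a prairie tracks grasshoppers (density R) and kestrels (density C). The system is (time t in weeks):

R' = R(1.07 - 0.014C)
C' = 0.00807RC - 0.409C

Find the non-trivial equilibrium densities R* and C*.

Set dC/dt = 0 with C > 0: 0.00807R - 0.409 = 0, so R* = 0.409/0.00807 = 50.7.
Set dR/dt = 0 with R > 0: 1.07 - 0.014C = 0, so C* = 1.07/0.014 = 76.4.

R* ≈ 50.7, C* ≈ 76.4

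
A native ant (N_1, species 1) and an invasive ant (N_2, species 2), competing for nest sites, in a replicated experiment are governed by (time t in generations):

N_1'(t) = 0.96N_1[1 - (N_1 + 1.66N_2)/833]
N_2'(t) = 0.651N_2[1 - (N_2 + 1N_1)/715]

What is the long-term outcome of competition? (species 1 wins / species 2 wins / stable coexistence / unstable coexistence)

Compare the nullcline intercepts: K1/α12 = 833/1.66 = 502 < K2 = 715; K2/α21 = 715/1 = 715 < K1 = 833.
Since both are reversed, neither can invade when rare; the interior point is a saddle.

unstable coexistence (outcome depends on initial conditions)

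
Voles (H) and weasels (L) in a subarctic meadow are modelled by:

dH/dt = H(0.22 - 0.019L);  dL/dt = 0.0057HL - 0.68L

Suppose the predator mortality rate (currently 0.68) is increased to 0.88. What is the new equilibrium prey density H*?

At the interior fixed point, setting dL/dt = 0 with L > 0 fixes H* = (predator death rate)/(HL coefficient) — independent of the other coefficients.
With the change, H* = 0.88/0.0057 = 154; it rises from 119.

H* ≈ 154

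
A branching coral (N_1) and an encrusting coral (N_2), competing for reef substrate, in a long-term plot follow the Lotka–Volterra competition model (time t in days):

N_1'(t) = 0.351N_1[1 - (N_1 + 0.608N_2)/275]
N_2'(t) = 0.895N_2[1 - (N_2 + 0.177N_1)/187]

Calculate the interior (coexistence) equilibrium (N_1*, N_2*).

N_1* ≈ 181, N_2* ≈ 155

Setting both brackets to zero gives the nullclines N_1 + 0.608N_2 = 275 and 0.177N_1 + N_2 = 187.
Substituting N_2 = 187 - 0.177N_1 into the first: N_1(1 - 0.608·0.177) = 275 - 0.608·187.
So N_1* = 161/0.892 = 181, and then N_2* = 187 - 0.177·181 = 155.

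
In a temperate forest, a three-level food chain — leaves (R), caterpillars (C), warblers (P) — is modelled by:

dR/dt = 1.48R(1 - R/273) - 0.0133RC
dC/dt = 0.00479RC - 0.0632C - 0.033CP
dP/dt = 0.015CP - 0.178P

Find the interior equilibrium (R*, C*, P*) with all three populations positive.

From dP/dt = 0: 0.015C* = 0.178, so C* = 11.9.
From dR/dt = 0: 1.48(1 - R*/273) = 0.0133·11.9, giving R* = 273·(1 - 0.107) = 244.
From dC/dt = 0: 0.00479·244 - 0.0632 = 0.033P*, so P* = 1.11/0.033 = 33.5.

R* ≈ 244, C* ≈ 11.9, P* ≈ 33.5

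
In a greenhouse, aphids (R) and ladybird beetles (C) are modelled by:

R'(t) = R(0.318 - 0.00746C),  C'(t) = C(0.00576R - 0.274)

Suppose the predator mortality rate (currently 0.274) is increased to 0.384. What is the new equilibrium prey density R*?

At the interior fixed point, setting dC/dt = 0 with C > 0 fixes R* = (predator death rate)/(RC coefficient) — independent of the other coefficients.
With the change, R* = 0.384/0.00576 = 66.7; it rises from 47.6.

R* ≈ 66.7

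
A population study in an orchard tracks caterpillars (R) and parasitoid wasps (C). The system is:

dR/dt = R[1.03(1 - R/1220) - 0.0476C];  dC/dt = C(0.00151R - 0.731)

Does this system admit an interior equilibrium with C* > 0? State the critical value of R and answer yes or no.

The predator equation gives dC/dt > 0 only when R > 0.731/0.00151 = 484.
Without the predator, R → K = 1220. Since 1220 > 484, the predator can invade and persist.

Threshold R = 484; K > 484, so yes, the predator persists.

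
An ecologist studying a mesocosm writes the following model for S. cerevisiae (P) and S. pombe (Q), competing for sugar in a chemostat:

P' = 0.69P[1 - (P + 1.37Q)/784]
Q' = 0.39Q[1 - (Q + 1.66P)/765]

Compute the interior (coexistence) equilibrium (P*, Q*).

P* ≈ 207, Q* ≈ 421

Setting both brackets to zero gives the nullclines P + 1.37Q = 784 and 1.66P + Q = 765.
Substituting Q = 765 - 1.66P into the first: P(1 - 1.37·1.66) = 784 - 1.37·765.
So P* = -264/-1.27 = 207, and then Q* = 765 - 1.66·207 = 421.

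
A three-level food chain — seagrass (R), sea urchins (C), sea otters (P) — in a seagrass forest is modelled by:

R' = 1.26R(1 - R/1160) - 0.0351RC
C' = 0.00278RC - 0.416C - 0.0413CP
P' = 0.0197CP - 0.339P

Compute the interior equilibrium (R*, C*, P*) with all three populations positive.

From dP/dt = 0: 0.0197C* = 0.339, so C* = 17.2.
From dR/dt = 0: 1.26(1 - R*/1160) = 0.0351·17.2, giving R* = 1160·(1 - 0.479) = 604.
From dC/dt = 0: 0.00278·604 - 0.416 = 0.0413P*, so P* = 1.26/0.0413 = 30.6.

R* ≈ 604, C* ≈ 17.2, P* ≈ 30.6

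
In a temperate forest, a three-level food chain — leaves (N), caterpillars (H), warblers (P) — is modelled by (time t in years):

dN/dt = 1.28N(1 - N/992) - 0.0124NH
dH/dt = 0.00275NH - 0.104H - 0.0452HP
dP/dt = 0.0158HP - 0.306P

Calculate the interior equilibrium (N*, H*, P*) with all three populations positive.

From dP/dt = 0: 0.0158H* = 0.306, so H* = 19.4.
From dN/dt = 0: 1.28(1 - N*/992) = 0.0124·19.4, giving N* = 992·(1 - 0.188) = 806.
From dH/dt = 0: 0.00275·806 - 0.104 = 0.0452P*, so P* = 2.11/0.0452 = 46.7.

N* ≈ 806, H* ≈ 19.4, P* ≈ 46.7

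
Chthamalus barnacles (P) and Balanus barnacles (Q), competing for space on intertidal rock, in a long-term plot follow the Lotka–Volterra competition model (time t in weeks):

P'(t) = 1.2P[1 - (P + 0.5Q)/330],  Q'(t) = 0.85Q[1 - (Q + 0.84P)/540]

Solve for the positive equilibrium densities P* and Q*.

Setting both brackets to zero gives the nullclines P + 0.5Q = 330 and 0.84P + Q = 540.
Substituting Q = 540 - 0.84P into the first: P(1 - 0.5·0.84) = 330 - 0.5·540.
So P* = 60/0.58 = 103, and then Q* = 540 - 0.84·103 = 453.

P* ≈ 103, Q* ≈ 453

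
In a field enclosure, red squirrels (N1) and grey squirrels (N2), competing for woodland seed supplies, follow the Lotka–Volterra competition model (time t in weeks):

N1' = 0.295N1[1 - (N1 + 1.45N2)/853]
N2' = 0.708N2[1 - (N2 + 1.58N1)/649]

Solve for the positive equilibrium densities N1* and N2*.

N1* ≈ 68.2, N2* ≈ 541

Setting both brackets to zero gives the nullclines N1 + 1.45N2 = 853 and 1.58N1 + N2 = 649.
Substituting N2 = 649 - 1.58N1 into the first: N1(1 - 1.45·1.58) = 853 - 1.45·649.
So N1* = -88/-1.29 = 68.2, and then N2* = 649 - 1.58·68.2 = 541.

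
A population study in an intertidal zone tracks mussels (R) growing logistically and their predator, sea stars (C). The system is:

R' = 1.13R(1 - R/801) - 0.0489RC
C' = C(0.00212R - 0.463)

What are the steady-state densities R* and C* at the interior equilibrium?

From dC/dt = 0 with C > 0: 0.00212R* = 0.463, so R* = 218.
Substitute into dR/dt = 0: 1.13(1 - 218/801) = 0.0489C*.
The bracket is 0.727, giving C* = 0.822/0.0489 = 16.8.

R* ≈ 218, C* ≈ 16.8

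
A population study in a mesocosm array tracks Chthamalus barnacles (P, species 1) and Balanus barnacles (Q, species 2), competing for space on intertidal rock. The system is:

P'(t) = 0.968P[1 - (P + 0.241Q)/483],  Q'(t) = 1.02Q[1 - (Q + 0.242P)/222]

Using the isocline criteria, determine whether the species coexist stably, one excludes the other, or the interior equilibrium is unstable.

stable coexistence

Compare the nullcline intercepts: K1/α12 = 483/0.241 = 2000 > K2 = 222; K2/α21 = 222/0.242 = 917 > K1 = 483.
Since both inequalities hold, each species can invade when rare, so the interior equilibrium is stable.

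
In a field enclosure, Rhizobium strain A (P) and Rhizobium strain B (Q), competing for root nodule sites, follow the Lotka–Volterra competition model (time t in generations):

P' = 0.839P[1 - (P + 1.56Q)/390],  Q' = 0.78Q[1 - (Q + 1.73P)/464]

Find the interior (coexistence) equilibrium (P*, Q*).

P* ≈ 197, Q* ≈ 124

Setting both brackets to zero gives the nullclines P + 1.56Q = 390 and 1.73P + Q = 464.
Substituting Q = 464 - 1.73P into the first: P(1 - 1.56·1.73) = 390 - 1.56·464.
So P* = -334/-1.7 = 197, and then Q* = 464 - 1.73·197 = 124.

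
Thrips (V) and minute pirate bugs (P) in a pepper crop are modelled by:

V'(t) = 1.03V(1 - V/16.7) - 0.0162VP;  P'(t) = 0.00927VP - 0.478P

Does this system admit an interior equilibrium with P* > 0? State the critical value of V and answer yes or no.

Threshold V = 51.6; K < 51.6, so no, the predator goes extinct.

The predator equation gives dP/dt > 0 only when V > 0.478/0.00927 = 51.6.
Without the predator, V → K = 16.7. Since 16.7 < 51.6, the predator cannot invade.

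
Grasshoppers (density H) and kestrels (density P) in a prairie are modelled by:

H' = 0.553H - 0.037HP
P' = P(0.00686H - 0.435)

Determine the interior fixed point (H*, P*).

H* ≈ 63.4, P* ≈ 14.9

Set dP/dt = 0 with P > 0: 0.00686H - 0.435 = 0, so H* = 0.435/0.00686 = 63.4.
Set dH/dt = 0 with H > 0: 0.553 - 0.037P = 0, so P* = 0.553/0.037 = 14.9.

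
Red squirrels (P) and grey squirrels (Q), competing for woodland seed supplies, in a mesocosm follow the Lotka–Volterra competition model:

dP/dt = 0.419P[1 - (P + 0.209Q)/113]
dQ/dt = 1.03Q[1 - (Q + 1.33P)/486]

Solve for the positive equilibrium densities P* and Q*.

Setting both brackets to zero gives the nullclines P + 0.209Q = 113 and 1.33P + Q = 486.
Substituting Q = 486 - 1.33P into the first: P(1 - 0.209·1.33) = 113 - 0.209·486.
So P* = 11.4/0.722 = 15.8, and then Q* = 486 - 1.33·15.8 = 465.

P* ≈ 15.8, Q* ≈ 465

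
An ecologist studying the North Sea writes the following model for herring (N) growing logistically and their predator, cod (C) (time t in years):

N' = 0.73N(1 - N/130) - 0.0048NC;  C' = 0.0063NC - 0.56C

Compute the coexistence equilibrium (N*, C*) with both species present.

N* ≈ 88.9, C* ≈ 48.1

From dC/dt = 0 with C > 0: 0.0063N* = 0.56, so N* = 88.9.
Substitute into dN/dt = 0: 0.73(1 - 88.9/130) = 0.0048C*.
The bracket is 0.316, giving C* = 0.231/0.0048 = 48.1.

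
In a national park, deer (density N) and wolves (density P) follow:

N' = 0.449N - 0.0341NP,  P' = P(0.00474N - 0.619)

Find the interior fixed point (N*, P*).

N* ≈ 131, P* ≈ 13.2

Set dP/dt = 0 with P > 0: 0.00474N - 0.619 = 0, so N* = 0.619/0.00474 = 131.
Set dN/dt = 0 with N > 0: 0.449 - 0.0341P = 0, so P* = 0.449/0.0341 = 13.2.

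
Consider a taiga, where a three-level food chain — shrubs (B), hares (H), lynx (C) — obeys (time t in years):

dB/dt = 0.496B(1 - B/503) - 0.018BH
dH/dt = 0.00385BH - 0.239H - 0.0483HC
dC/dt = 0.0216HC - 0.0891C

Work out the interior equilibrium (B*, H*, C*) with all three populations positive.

From dC/dt = 0: 0.0216H* = 0.0891, so H* = 4.12.
From dB/dt = 0: 0.496(1 - B*/503) = 0.018·4.12, giving B* = 503·(1 - 0.15) = 428.
From dH/dt = 0: 0.00385·428 - 0.239 = 0.0483C*, so C* = 1.41/0.0483 = 29.1.

B* ≈ 428, H* ≈ 4.12, C* ≈ 29.1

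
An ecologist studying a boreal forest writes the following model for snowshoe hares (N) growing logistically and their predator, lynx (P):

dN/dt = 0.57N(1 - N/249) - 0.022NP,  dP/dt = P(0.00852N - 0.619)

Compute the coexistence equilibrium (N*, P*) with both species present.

N* ≈ 72.7, P* ≈ 18.3

From dP/dt = 0 with P > 0: 0.00852N* = 0.619, so N* = 72.7.
Substitute into dN/dt = 0: 0.57(1 - 72.7/249) = 0.022P*.
The bracket is 0.708, giving P* = 0.404/0.022 = 18.3.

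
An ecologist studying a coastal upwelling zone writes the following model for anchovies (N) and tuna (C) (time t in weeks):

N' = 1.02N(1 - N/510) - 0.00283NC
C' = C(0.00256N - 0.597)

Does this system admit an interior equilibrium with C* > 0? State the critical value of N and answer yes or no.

Threshold N = 233; K > 233, so yes, the predator persists.

The predator equation gives dC/dt > 0 only when N > 0.597/0.00256 = 233.
Without the predator, N → K = 510. Since 510 > 233, the predator can invade and persist.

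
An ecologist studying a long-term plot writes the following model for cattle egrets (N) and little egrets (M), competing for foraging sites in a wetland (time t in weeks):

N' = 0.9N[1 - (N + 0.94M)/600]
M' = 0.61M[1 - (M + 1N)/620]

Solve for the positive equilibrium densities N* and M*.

Setting both brackets to zero gives the nullclines N + 0.94M = 600 and 1N + M = 620.
Substituting M = 620 - 1N into the first: N(1 - 0.94·1) = 600 - 0.94·620.
So N* = 17.2/0.06 = 287, and then M* = 620 - 1·287 = 333.

N* ≈ 287, M* ≈ 333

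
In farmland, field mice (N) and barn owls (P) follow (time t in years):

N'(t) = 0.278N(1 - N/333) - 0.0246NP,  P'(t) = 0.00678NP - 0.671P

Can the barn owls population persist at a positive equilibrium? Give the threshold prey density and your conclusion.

Threshold N = 99; K > 99, so yes, the predator persists.

The predator equation gives dP/dt > 0 only when N > 0.671/0.00678 = 99.
Without the predator, N → K = 333. Since 333 > 99, the predator can invade and persist.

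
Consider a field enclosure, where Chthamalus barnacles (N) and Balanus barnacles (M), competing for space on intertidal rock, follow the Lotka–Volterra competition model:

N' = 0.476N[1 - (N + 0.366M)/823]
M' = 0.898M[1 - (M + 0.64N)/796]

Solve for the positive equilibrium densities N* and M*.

Setting both brackets to zero gives the nullclines N + 0.366M = 823 and 0.64N + M = 796.
Substituting M = 796 - 0.64N into the first: N(1 - 0.366·0.64) = 823 - 0.366·796.
So N* = 532/0.766 = 694, and then M* = 796 - 0.64·694 = 352.

N* ≈ 694, M* ≈ 352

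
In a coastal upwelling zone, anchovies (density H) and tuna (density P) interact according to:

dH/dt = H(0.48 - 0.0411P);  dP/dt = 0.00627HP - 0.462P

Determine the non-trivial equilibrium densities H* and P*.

H* ≈ 73.7, P* ≈ 11.7

Set dP/dt = 0 with P > 0: 0.00627H - 0.462 = 0, so H* = 0.462/0.00627 = 73.7.
Set dH/dt = 0 with H > 0: 0.48 - 0.0411P = 0, so P* = 0.48/0.0411 = 11.7.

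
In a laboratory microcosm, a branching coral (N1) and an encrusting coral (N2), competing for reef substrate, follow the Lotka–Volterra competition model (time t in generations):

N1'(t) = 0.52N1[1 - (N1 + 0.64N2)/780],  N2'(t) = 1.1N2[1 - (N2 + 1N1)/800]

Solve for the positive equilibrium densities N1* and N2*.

N1* ≈ 744, N2* ≈ 55.6

Setting both brackets to zero gives the nullclines N1 + 0.64N2 = 780 and 1N1 + N2 = 800.
Substituting N2 = 800 - 1N1 into the first: N1(1 - 0.64·1) = 780 - 0.64·800.
So N1* = 268/0.36 = 744, and then N2* = 800 - 1·744 = 55.6.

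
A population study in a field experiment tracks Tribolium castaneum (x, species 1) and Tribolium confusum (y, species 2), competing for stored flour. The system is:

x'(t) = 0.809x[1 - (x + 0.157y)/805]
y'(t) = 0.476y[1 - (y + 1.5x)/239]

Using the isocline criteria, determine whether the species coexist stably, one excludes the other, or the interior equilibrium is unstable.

species 1 excludes species 2

Compare the nullcline intercepts: K1/α12 = 805/0.157 = 5130 > K2 = 239; K2/α21 = 239/1.5 = 159 < K1 = 805.
Since the inequalities point opposite ways, species 1 can invade but species 2 cannot.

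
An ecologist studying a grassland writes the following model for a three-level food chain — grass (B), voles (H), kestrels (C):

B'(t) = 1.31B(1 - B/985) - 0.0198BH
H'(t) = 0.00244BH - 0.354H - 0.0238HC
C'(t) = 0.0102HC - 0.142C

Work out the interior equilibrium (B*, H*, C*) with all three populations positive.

From dC/dt = 0: 0.0102H* = 0.142, so H* = 13.9.
From dB/dt = 0: 1.31(1 - B*/985) = 0.0198·13.9, giving B* = 985·(1 - 0.21) = 778.
From dH/dt = 0: 0.00244·778 - 0.354 = 0.0238C*, so C* = 1.54/0.0238 = 64.9.

B* ≈ 778, H* ≈ 13.9, C* ≈ 64.9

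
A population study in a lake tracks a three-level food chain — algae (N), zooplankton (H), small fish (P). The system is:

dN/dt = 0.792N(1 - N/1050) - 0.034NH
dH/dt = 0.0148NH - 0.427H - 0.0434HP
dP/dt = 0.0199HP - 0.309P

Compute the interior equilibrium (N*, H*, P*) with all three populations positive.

From dP/dt = 0: 0.0199H* = 0.309, so H* = 15.5.
From dN/dt = 0: 0.792(1 - N*/1050) = 0.034·15.5, giving N* = 1050·(1 - 0.667) = 350.
From dH/dt = 0: 0.0148·350 - 0.427 = 0.0434P*, so P* = 4.75/0.0434 = 110.

N* ≈ 350, H* ≈ 15.5, P* ≈ 110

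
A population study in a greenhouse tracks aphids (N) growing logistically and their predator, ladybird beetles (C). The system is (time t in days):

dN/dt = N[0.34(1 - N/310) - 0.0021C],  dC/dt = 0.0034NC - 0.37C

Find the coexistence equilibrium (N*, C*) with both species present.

From dC/dt = 0 with C > 0: 0.0034N* = 0.37, so N* = 109.
Substitute into dN/dt = 0: 0.34(1 - 109/310) = 0.0021C*.
The bracket is 0.649, giving C* = 0.221/0.0021 = 105.

N* ≈ 109, C* ≈ 105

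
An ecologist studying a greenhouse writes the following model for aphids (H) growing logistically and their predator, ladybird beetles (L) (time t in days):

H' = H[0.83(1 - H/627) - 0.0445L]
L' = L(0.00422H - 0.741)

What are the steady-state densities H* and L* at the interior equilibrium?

From dL/dt = 0 with L > 0: 0.00422H* = 0.741, so H* = 176.
Substitute into dH/dt = 0: 0.83(1 - 176/627) = 0.0445L*.
The bracket is 0.72, giving L* = 0.598/0.0445 = 13.4.

H* ≈ 176, L* ≈ 13.4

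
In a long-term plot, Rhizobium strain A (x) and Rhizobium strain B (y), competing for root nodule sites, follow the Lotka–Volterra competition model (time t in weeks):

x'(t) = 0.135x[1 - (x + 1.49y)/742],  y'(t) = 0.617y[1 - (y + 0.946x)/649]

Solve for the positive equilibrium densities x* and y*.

Setting both brackets to zero gives the nullclines x + 1.49y = 742 and 0.946x + y = 649.
Substituting y = 649 - 0.946x into the first: x(1 - 1.49·0.946) = 742 - 1.49·649.
So x* = -225/-0.41 = 549, and then y* = 649 - 0.946·549 = 129.

x* ≈ 549, y* ≈ 129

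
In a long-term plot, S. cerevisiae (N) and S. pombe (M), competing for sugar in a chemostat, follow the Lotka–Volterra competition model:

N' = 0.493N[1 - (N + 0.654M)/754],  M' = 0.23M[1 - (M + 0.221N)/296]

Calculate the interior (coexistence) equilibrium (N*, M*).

Setting both brackets to zero gives the nullclines N + 0.654M = 754 and 0.221N + M = 296.
Substituting M = 296 - 0.221N into the first: N(1 - 0.654·0.221) = 754 - 0.654·296.
So N* = 560/0.855 = 655, and then M* = 296 - 0.221·655 = 151.

N* ≈ 655, M* ≈ 151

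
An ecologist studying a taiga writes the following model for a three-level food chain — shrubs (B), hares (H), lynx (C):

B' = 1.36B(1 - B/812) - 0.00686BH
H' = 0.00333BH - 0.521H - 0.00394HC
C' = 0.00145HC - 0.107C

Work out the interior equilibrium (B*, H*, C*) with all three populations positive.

B* ≈ 510, H* ≈ 73.8, C* ≈ 299

From dC/dt = 0: 0.00145H* = 0.107, so H* = 73.8.
From dB/dt = 0: 1.36(1 - B*/812) = 0.00686·73.8, giving B* = 812·(1 - 0.372) = 510.
From dH/dt = 0: 0.00333·510 - 0.521 = 0.00394C*, so C* = 1.18/0.00394 = 299.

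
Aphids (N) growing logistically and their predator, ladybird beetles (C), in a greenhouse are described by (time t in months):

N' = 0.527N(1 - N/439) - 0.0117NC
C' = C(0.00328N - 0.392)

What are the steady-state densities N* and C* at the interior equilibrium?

N* ≈ 120, C* ≈ 32.8

From dC/dt = 0 with C > 0: 0.00328N* = 0.392, so N* = 120.
Substitute into dN/dt = 0: 0.527(1 - 120/439) = 0.0117C*.
The bracket is 0.728, giving C* = 0.384/0.0117 = 32.8.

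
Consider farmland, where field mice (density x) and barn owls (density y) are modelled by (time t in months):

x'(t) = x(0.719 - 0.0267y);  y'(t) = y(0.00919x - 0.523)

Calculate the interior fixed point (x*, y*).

Set dy/dt = 0 with y > 0: 0.00919x - 0.523 = 0, so x* = 0.523/0.00919 = 56.9.
Set dx/dt = 0 with x > 0: 0.719 - 0.0267y = 0, so y* = 0.719/0.0267 = 26.9.

x* ≈ 56.9, y* ≈ 26.9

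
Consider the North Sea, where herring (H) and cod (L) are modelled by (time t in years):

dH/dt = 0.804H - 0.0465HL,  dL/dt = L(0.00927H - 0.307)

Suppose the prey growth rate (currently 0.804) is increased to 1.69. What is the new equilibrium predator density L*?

At the interior fixed point, setting dH/dt = 0 with H > 0 fixes L* = (prey growth rate)/(HL coefficient) — independent of the other coefficients.
With the change, L* = 1.69/0.0465 = 36.3; it rises from 17.3.

L* ≈ 36.3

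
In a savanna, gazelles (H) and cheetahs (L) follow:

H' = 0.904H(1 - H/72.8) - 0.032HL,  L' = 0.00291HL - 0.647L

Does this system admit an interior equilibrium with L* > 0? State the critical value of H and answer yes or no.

The predator equation gives dL/dt > 0 only when H > 0.647/0.00291 = 222.
Without the predator, H → K = 72.8. Since 72.8 < 222, the predator cannot invade.

Threshold H = 222; K < 222, so no, the predator goes extinct.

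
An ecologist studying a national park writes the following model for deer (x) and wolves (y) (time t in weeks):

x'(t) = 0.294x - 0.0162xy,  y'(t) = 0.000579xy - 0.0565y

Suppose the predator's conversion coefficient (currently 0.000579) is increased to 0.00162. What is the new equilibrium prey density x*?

x* ≈ 34.9

At the interior fixed point, setting dy/dt = 0 with y > 0 fixes x* = (predator death rate)/(xy coefficient) — independent of the other coefficients.
With the change, x* = 0.0565/0.00162 = 34.9; it falls from 97.6.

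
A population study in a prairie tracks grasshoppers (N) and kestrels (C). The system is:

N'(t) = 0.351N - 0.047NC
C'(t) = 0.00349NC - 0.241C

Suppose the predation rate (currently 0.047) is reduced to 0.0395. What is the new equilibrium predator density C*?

At the interior fixed point, setting dN/dt = 0 with N > 0 fixes C* = (prey growth rate)/(NC coefficient) — independent of the other coefficients.
With the change, C* = 0.351/0.0395 = 8.89; it rises from 7.47.

C* ≈ 8.89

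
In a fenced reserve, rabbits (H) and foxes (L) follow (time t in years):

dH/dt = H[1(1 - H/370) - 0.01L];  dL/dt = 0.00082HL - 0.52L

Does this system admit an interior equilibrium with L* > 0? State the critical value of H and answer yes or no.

The predator equation gives dL/dt > 0 only when H > 0.52/0.00082 = 634.
Without the predator, H → K = 370. Since 370 < 634, the predator cannot invade.

Threshold H = 634; K < 634, so no, the predator goes extinct.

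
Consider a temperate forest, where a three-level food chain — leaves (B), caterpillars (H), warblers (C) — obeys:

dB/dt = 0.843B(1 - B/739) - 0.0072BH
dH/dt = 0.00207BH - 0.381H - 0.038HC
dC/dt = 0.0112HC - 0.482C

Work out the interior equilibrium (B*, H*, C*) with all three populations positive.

From dC/dt = 0: 0.0112H* = 0.482, so H* = 43.
From dB/dt = 0: 0.843(1 - B*/739) = 0.0072·43, giving B* = 739·(1 - 0.368) = 467.
From dH/dt = 0: 0.00207·467 - 0.381 = 0.038C*, so C* = 0.586/0.038 = 15.4.

B* ≈ 467, H* ≈ 43, C* ≈ 15.4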